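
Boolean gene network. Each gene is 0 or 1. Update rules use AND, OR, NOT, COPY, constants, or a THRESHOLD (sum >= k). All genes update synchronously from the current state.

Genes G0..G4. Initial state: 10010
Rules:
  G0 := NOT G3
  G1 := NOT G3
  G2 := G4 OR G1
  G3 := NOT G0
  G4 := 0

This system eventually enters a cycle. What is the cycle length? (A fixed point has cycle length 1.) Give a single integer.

Step 0: 10010
Step 1: G0=NOT G3=NOT 1=0 G1=NOT G3=NOT 1=0 G2=G4|G1=0|0=0 G3=NOT G0=NOT 1=0 G4=0(const) -> 00000
Step 2: G0=NOT G3=NOT 0=1 G1=NOT G3=NOT 0=1 G2=G4|G1=0|0=0 G3=NOT G0=NOT 0=1 G4=0(const) -> 11010
Step 3: G0=NOT G3=NOT 1=0 G1=NOT G3=NOT 1=0 G2=G4|G1=0|1=1 G3=NOT G0=NOT 1=0 G4=0(const) -> 00100
Step 4: G0=NOT G3=NOT 0=1 G1=NOT G3=NOT 0=1 G2=G4|G1=0|0=0 G3=NOT G0=NOT 0=1 G4=0(const) -> 11010
State from step 4 equals state from step 2 -> cycle length 2

Answer: 2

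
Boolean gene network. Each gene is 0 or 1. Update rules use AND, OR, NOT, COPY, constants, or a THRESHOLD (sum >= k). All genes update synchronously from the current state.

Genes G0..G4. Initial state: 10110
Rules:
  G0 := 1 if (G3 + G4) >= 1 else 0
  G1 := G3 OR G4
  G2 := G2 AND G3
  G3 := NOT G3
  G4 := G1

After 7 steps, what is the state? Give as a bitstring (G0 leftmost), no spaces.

Step 1: G0=(1+0>=1)=1 G1=G3|G4=1|0=1 G2=G2&G3=1&1=1 G3=NOT G3=NOT 1=0 G4=G1=0 -> 11100
Step 2: G0=(0+0>=1)=0 G1=G3|G4=0|0=0 G2=G2&G3=1&0=0 G3=NOT G3=NOT 0=1 G4=G1=1 -> 00011
Step 3: G0=(1+1>=1)=1 G1=G3|G4=1|1=1 G2=G2&G3=0&1=0 G3=NOT G3=NOT 1=0 G4=G1=0 -> 11000
Step 4: G0=(0+0>=1)=0 G1=G3|G4=0|0=0 G2=G2&G3=0&0=0 G3=NOT G3=NOT 0=1 G4=G1=1 -> 00011
Step 5: G0=(1+1>=1)=1 G1=G3|G4=1|1=1 G2=G2&G3=0&1=0 G3=NOT G3=NOT 1=0 G4=G1=0 -> 11000
Step 6: G0=(0+0>=1)=0 G1=G3|G4=0|0=0 G2=G2&G3=0&0=0 G3=NOT G3=NOT 0=1 G4=G1=1 -> 00011
Step 7: G0=(1+1>=1)=1 G1=G3|G4=1|1=1 G2=G2&G3=0&1=0 G3=NOT G3=NOT 1=0 G4=G1=0 -> 11000

11000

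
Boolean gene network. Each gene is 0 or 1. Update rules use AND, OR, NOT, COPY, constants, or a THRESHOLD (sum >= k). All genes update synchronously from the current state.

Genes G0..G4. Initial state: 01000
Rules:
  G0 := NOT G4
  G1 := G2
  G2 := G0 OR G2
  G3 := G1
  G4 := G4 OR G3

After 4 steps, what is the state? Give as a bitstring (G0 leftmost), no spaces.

Step 1: G0=NOT G4=NOT 0=1 G1=G2=0 G2=G0|G2=0|0=0 G3=G1=1 G4=G4|G3=0|0=0 -> 10010
Step 2: G0=NOT G4=NOT 0=1 G1=G2=0 G2=G0|G2=1|0=1 G3=G1=0 G4=G4|G3=0|1=1 -> 10101
Step 3: G0=NOT G4=NOT 1=0 G1=G2=1 G2=G0|G2=1|1=1 G3=G1=0 G4=G4|G3=1|0=1 -> 01101
Step 4: G0=NOT G4=NOT 1=0 G1=G2=1 G2=G0|G2=0|1=1 G3=G1=1 G4=G4|G3=1|0=1 -> 01111

01111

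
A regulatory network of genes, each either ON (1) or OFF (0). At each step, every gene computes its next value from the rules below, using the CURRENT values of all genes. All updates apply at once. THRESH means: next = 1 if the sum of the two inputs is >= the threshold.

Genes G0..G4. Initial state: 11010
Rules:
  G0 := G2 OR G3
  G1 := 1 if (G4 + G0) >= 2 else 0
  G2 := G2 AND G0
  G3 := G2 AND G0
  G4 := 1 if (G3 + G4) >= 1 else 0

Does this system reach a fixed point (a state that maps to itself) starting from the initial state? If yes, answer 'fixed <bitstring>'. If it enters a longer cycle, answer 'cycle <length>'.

Answer: fixed 00001

Derivation:
Step 0: 11010
Step 1: G0=G2|G3=0|1=1 G1=(0+1>=2)=0 G2=G2&G0=0&1=0 G3=G2&G0=0&1=0 G4=(1+0>=1)=1 -> 10001
Step 2: G0=G2|G3=0|0=0 G1=(1+1>=2)=1 G2=G2&G0=0&1=0 G3=G2&G0=0&1=0 G4=(0+1>=1)=1 -> 01001
Step 3: G0=G2|G3=0|0=0 G1=(1+0>=2)=0 G2=G2&G0=0&0=0 G3=G2&G0=0&0=0 G4=(0+1>=1)=1 -> 00001
Step 4: G0=G2|G3=0|0=0 G1=(1+0>=2)=0 G2=G2&G0=0&0=0 G3=G2&G0=0&0=0 G4=(0+1>=1)=1 -> 00001
Fixed point reached at step 3: 00001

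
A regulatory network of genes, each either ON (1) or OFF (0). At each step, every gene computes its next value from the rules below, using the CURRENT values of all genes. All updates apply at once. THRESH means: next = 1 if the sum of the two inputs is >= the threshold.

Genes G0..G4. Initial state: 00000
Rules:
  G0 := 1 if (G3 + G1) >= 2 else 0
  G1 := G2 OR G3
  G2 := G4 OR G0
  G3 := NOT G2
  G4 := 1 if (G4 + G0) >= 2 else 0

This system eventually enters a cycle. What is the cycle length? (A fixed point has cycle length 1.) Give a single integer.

Step 0: 00000
Step 1: G0=(0+0>=2)=0 G1=G2|G3=0|0=0 G2=G4|G0=0|0=0 G3=NOT G2=NOT 0=1 G4=(0+0>=2)=0 -> 00010
Step 2: G0=(1+0>=2)=0 G1=G2|G3=0|1=1 G2=G4|G0=0|0=0 G3=NOT G2=NOT 0=1 G4=(0+0>=2)=0 -> 01010
Step 3: G0=(1+1>=2)=1 G1=G2|G3=0|1=1 G2=G4|G0=0|0=0 G3=NOT G2=NOT 0=1 G4=(0+0>=2)=0 -> 11010
Step 4: G0=(1+1>=2)=1 G1=G2|G3=0|1=1 G2=G4|G0=0|1=1 G3=NOT G2=NOT 0=1 G4=(0+1>=2)=0 -> 11110
Step 5: G0=(1+1>=2)=1 G1=G2|G3=1|1=1 G2=G4|G0=0|1=1 G3=NOT G2=NOT 1=0 G4=(0+1>=2)=0 -> 11100
Step 6: G0=(0+1>=2)=0 G1=G2|G3=1|0=1 G2=G4|G0=0|1=1 G3=NOT G2=NOT 1=0 G4=(0+1>=2)=0 -> 01100
Step 7: G0=(0+1>=2)=0 G1=G2|G3=1|0=1 G2=G4|G0=0|0=0 G3=NOT G2=NOT 1=0 G4=(0+0>=2)=0 -> 01000
Step 8: G0=(0+1>=2)=0 G1=G2|G3=0|0=0 G2=G4|G0=0|0=0 G3=NOT G2=NOT 0=1 G4=(0+0>=2)=0 -> 00010
State from step 8 equals state from step 1 -> cycle length 7

Answer: 7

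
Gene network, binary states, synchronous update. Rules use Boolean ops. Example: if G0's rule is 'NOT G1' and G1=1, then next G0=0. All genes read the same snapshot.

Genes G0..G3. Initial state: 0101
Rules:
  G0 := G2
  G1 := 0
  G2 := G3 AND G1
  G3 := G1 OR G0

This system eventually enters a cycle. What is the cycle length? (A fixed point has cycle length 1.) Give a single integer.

Answer: 1

Derivation:
Step 0: 0101
Step 1: G0=G2=0 G1=0(const) G2=G3&G1=1&1=1 G3=G1|G0=1|0=1 -> 0011
Step 2: G0=G2=1 G1=0(const) G2=G3&G1=1&0=0 G3=G1|G0=0|0=0 -> 1000
Step 3: G0=G2=0 G1=0(const) G2=G3&G1=0&0=0 G3=G1|G0=0|1=1 -> 0001
Step 4: G0=G2=0 G1=0(const) G2=G3&G1=1&0=0 G3=G1|G0=0|0=0 -> 0000
Step 5: G0=G2=0 G1=0(const) G2=G3&G1=0&0=0 G3=G1|G0=0|0=0 -> 0000
State from step 5 equals state from step 4 -> cycle length 1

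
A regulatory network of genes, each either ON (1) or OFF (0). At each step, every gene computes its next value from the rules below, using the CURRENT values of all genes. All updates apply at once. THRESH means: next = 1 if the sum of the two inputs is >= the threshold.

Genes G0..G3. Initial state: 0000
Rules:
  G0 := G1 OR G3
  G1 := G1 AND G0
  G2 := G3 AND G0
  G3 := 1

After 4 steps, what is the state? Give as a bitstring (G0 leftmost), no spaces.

Step 1: G0=G1|G3=0|0=0 G1=G1&G0=0&0=0 G2=G3&G0=0&0=0 G3=1(const) -> 0001
Step 2: G0=G1|G3=0|1=1 G1=G1&G0=0&0=0 G2=G3&G0=1&0=0 G3=1(const) -> 1001
Step 3: G0=G1|G3=0|1=1 G1=G1&G0=0&1=0 G2=G3&G0=1&1=1 G3=1(const) -> 1011
Step 4: G0=G1|G3=0|1=1 G1=G1&G0=0&1=0 G2=G3&G0=1&1=1 G3=1(const) -> 1011

1011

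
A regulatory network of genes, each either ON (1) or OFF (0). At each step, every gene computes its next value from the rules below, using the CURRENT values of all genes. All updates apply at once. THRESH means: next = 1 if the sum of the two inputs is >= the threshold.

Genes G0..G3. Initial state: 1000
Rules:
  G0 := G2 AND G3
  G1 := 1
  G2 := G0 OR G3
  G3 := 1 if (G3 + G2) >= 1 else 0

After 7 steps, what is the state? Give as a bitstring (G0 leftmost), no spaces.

Step 1: G0=G2&G3=0&0=0 G1=1(const) G2=G0|G3=1|0=1 G3=(0+0>=1)=0 -> 0110
Step 2: G0=G2&G3=1&0=0 G1=1(const) G2=G0|G3=0|0=0 G3=(0+1>=1)=1 -> 0101
Step 3: G0=G2&G3=0&1=0 G1=1(const) G2=G0|G3=0|1=1 G3=(1+0>=1)=1 -> 0111
Step 4: G0=G2&G3=1&1=1 G1=1(const) G2=G0|G3=0|1=1 G3=(1+1>=1)=1 -> 1111
Step 5: G0=G2&G3=1&1=1 G1=1(const) G2=G0|G3=1|1=1 G3=(1+1>=1)=1 -> 1111
Step 6: G0=G2&G3=1&1=1 G1=1(const) G2=G0|G3=1|1=1 G3=(1+1>=1)=1 -> 1111
Step 7: G0=G2&G3=1&1=1 G1=1(const) G2=G0|G3=1|1=1 G3=(1+1>=1)=1 -> 1111

1111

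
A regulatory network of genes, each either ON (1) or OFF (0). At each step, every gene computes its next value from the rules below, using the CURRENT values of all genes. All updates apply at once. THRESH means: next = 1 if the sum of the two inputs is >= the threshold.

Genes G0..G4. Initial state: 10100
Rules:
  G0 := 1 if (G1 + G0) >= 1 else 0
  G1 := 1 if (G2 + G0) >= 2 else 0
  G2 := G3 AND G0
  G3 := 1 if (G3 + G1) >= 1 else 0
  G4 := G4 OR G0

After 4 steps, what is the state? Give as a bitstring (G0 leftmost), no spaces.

Step 1: G0=(0+1>=1)=1 G1=(1+1>=2)=1 G2=G3&G0=0&1=0 G3=(0+0>=1)=0 G4=G4|G0=0|1=1 -> 11001
Step 2: G0=(1+1>=1)=1 G1=(0+1>=2)=0 G2=G3&G0=0&1=0 G3=(0+1>=1)=1 G4=G4|G0=1|1=1 -> 10011
Step 3: G0=(0+1>=1)=1 G1=(0+1>=2)=0 G2=G3&G0=1&1=1 G3=(1+0>=1)=1 G4=G4|G0=1|1=1 -> 10111
Step 4: G0=(0+1>=1)=1 G1=(1+1>=2)=1 G2=G3&G0=1&1=1 G3=(1+0>=1)=1 G4=G4|G0=1|1=1 -> 11111

11111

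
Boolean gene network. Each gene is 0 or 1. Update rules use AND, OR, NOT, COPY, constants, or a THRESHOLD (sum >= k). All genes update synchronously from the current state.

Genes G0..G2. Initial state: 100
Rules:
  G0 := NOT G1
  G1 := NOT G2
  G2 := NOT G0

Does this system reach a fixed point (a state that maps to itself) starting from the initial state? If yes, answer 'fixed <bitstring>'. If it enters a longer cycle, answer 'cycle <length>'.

Answer: cycle 6

Derivation:
Step 0: 100
Step 1: G0=NOT G1=NOT 0=1 G1=NOT G2=NOT 0=1 G2=NOT G0=NOT 1=0 -> 110
Step 2: G0=NOT G1=NOT 1=0 G1=NOT G2=NOT 0=1 G2=NOT G0=NOT 1=0 -> 010
Step 3: G0=NOT G1=NOT 1=0 G1=NOT G2=NOT 0=1 G2=NOT G0=NOT 0=1 -> 011
Step 4: G0=NOT G1=NOT 1=0 G1=NOT G2=NOT 1=0 G2=NOT G0=NOT 0=1 -> 001
Step 5: G0=NOT G1=NOT 0=1 G1=NOT G2=NOT 1=0 G2=NOT G0=NOT 0=1 -> 101
Step 6: G0=NOT G1=NOT 0=1 G1=NOT G2=NOT 1=0 G2=NOT G0=NOT 1=0 -> 100
Cycle of length 6 starting at step 0 -> no fixed point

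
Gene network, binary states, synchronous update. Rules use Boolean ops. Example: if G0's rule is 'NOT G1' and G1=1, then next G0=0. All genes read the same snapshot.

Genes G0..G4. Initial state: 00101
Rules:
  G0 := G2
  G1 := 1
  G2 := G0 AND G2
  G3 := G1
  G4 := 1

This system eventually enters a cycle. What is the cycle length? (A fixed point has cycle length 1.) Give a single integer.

Answer: 1

Derivation:
Step 0: 00101
Step 1: G0=G2=1 G1=1(const) G2=G0&G2=0&1=0 G3=G1=0 G4=1(const) -> 11001
Step 2: G0=G2=0 G1=1(const) G2=G0&G2=1&0=0 G3=G1=1 G4=1(const) -> 01011
Step 3: G0=G2=0 G1=1(const) G2=G0&G2=0&0=0 G3=G1=1 G4=1(const) -> 01011
State from step 3 equals state from step 2 -> cycle length 1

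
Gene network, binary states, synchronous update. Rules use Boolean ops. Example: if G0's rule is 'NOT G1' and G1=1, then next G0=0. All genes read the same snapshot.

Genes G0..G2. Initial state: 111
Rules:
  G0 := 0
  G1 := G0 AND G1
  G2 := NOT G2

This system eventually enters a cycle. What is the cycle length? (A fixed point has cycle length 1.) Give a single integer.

Step 0: 111
Step 1: G0=0(const) G1=G0&G1=1&1=1 G2=NOT G2=NOT 1=0 -> 010
Step 2: G0=0(const) G1=G0&G1=0&1=0 G2=NOT G2=NOT 0=1 -> 001
Step 3: G0=0(const) G1=G0&G1=0&0=0 G2=NOT G2=NOT 1=0 -> 000
Step 4: G0=0(const) G1=G0&G1=0&0=0 G2=NOT G2=NOT 0=1 -> 001
State from step 4 equals state from step 2 -> cycle length 2

Answer: 2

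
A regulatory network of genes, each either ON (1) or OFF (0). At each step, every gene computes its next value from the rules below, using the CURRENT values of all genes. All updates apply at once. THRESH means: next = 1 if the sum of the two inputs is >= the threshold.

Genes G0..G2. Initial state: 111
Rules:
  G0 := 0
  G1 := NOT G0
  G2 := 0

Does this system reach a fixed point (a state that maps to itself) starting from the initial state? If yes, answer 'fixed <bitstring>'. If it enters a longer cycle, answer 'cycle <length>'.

Step 0: 111
Step 1: G0=0(const) G1=NOT G0=NOT 1=0 G2=0(const) -> 000
Step 2: G0=0(const) G1=NOT G0=NOT 0=1 G2=0(const) -> 010
Step 3: G0=0(const) G1=NOT G0=NOT 0=1 G2=0(const) -> 010
Fixed point reached at step 2: 010

Answer: fixed 010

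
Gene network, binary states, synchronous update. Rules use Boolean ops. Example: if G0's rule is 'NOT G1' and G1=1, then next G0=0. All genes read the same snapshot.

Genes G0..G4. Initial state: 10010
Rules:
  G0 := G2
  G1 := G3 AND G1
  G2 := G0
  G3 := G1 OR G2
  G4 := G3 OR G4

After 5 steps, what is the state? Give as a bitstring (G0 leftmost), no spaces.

Step 1: G0=G2=0 G1=G3&G1=1&0=0 G2=G0=1 G3=G1|G2=0|0=0 G4=G3|G4=1|0=1 -> 00101
Step 2: G0=G2=1 G1=G3&G1=0&0=0 G2=G0=0 G3=G1|G2=0|1=1 G4=G3|G4=0|1=1 -> 10011
Step 3: G0=G2=0 G1=G3&G1=1&0=0 G2=G0=1 G3=G1|G2=0|0=0 G4=G3|G4=1|1=1 -> 00101
Step 4: G0=G2=1 G1=G3&G1=0&0=0 G2=G0=0 G3=G1|G2=0|1=1 G4=G3|G4=0|1=1 -> 10011
Step 5: G0=G2=0 G1=G3&G1=1&0=0 G2=G0=1 G3=G1|G2=0|0=0 G4=G3|G4=1|1=1 -> 00101

00101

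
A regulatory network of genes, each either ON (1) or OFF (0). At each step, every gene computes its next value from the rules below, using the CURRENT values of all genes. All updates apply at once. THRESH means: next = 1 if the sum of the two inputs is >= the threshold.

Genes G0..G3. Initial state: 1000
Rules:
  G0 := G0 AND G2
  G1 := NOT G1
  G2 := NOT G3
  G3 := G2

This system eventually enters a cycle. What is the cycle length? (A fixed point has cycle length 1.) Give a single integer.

Step 0: 1000
Step 1: G0=G0&G2=1&0=0 G1=NOT G1=NOT 0=1 G2=NOT G3=NOT 0=1 G3=G2=0 -> 0110
Step 2: G0=G0&G2=0&1=0 G1=NOT G1=NOT 1=0 G2=NOT G3=NOT 0=1 G3=G2=1 -> 0011
Step 3: G0=G0&G2=0&1=0 G1=NOT G1=NOT 0=1 G2=NOT G3=NOT 1=0 G3=G2=1 -> 0101
Step 4: G0=G0&G2=0&0=0 G1=NOT G1=NOT 1=0 G2=NOT G3=NOT 1=0 G3=G2=0 -> 0000
Step 5: G0=G0&G2=0&0=0 G1=NOT G1=NOT 0=1 G2=NOT G3=NOT 0=1 G3=G2=0 -> 0110
State from step 5 equals state from step 1 -> cycle length 4

Answer: 4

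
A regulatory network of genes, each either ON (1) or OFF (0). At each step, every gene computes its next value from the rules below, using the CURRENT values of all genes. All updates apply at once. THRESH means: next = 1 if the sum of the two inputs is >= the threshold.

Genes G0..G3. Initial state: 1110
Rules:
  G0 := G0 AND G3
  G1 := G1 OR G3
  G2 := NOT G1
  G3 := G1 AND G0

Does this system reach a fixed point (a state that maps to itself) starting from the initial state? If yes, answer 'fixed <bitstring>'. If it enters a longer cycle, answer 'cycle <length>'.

Answer: fixed 0100

Derivation:
Step 0: 1110
Step 1: G0=G0&G3=1&0=0 G1=G1|G3=1|0=1 G2=NOT G1=NOT 1=0 G3=G1&G0=1&1=1 -> 0101
Step 2: G0=G0&G3=0&1=0 G1=G1|G3=1|1=1 G2=NOT G1=NOT 1=0 G3=G1&G0=1&0=0 -> 0100
Step 3: G0=G0&G3=0&0=0 G1=G1|G3=1|0=1 G2=NOT G1=NOT 1=0 G3=G1&G0=1&0=0 -> 0100
Fixed point reached at step 2: 0100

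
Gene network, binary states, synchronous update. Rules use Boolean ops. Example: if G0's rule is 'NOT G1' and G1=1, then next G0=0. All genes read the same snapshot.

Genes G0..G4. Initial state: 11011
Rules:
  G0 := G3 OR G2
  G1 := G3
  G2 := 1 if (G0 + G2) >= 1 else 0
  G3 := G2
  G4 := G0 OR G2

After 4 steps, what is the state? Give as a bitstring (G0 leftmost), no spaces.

Step 1: G0=G3|G2=1|0=1 G1=G3=1 G2=(1+0>=1)=1 G3=G2=0 G4=G0|G2=1|0=1 -> 11101
Step 2: G0=G3|G2=0|1=1 G1=G3=0 G2=(1+1>=1)=1 G3=G2=1 G4=G0|G2=1|1=1 -> 10111
Step 3: G0=G3|G2=1|1=1 G1=G3=1 G2=(1+1>=1)=1 G3=G2=1 G4=G0|G2=1|1=1 -> 11111
Step 4: G0=G3|G2=1|1=1 G1=G3=1 G2=(1+1>=1)=1 G3=G2=1 G4=G0|G2=1|1=1 -> 11111

11111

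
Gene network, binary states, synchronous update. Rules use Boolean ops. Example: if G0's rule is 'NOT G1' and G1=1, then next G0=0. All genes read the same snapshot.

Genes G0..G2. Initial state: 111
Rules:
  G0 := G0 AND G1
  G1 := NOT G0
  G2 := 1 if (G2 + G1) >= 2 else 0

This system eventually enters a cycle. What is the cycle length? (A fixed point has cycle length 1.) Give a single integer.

Step 0: 111
Step 1: G0=G0&G1=1&1=1 G1=NOT G0=NOT 1=0 G2=(1+1>=2)=1 -> 101
Step 2: G0=G0&G1=1&0=0 G1=NOT G0=NOT 1=0 G2=(1+0>=2)=0 -> 000
Step 3: G0=G0&G1=0&0=0 G1=NOT G0=NOT 0=1 G2=(0+0>=2)=0 -> 010
Step 4: G0=G0&G1=0&1=0 G1=NOT G0=NOT 0=1 G2=(0+1>=2)=0 -> 010
State from step 4 equals state from step 3 -> cycle length 1

Answer: 1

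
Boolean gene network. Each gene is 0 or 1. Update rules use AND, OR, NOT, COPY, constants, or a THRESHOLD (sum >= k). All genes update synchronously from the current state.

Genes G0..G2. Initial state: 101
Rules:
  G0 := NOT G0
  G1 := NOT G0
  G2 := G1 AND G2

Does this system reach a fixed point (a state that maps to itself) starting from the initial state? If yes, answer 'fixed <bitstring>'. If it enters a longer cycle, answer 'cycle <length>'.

Answer: cycle 2

Derivation:
Step 0: 101
Step 1: G0=NOT G0=NOT 1=0 G1=NOT G0=NOT 1=0 G2=G1&G2=0&1=0 -> 000
Step 2: G0=NOT G0=NOT 0=1 G1=NOT G0=NOT 0=1 G2=G1&G2=0&0=0 -> 110
Step 3: G0=NOT G0=NOT 1=0 G1=NOT G0=NOT 1=0 G2=G1&G2=1&0=0 -> 000
Cycle of length 2 starting at step 1 -> no fixed point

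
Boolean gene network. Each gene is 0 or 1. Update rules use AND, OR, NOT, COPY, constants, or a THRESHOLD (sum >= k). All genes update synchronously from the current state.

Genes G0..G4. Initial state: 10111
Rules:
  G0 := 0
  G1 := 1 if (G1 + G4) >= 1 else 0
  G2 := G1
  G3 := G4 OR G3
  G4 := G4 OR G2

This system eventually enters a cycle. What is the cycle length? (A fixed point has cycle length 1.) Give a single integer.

Step 0: 10111
Step 1: G0=0(const) G1=(0+1>=1)=1 G2=G1=0 G3=G4|G3=1|1=1 G4=G4|G2=1|1=1 -> 01011
Step 2: G0=0(const) G1=(1+1>=1)=1 G2=G1=1 G3=G4|G3=1|1=1 G4=G4|G2=1|0=1 -> 01111
Step 3: G0=0(const) G1=(1+1>=1)=1 G2=G1=1 G3=G4|G3=1|1=1 G4=G4|G2=1|1=1 -> 01111
State from step 3 equals state from step 2 -> cycle length 1

Answer: 1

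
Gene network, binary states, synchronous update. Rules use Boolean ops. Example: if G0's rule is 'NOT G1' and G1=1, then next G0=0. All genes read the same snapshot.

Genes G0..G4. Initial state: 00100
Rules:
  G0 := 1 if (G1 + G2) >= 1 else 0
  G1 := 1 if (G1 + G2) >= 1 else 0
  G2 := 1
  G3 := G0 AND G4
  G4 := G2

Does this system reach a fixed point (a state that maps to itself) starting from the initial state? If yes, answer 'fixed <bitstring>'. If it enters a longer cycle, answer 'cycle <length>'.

Step 0: 00100
Step 1: G0=(0+1>=1)=1 G1=(0+1>=1)=1 G2=1(const) G3=G0&G4=0&0=0 G4=G2=1 -> 11101
Step 2: G0=(1+1>=1)=1 G1=(1+1>=1)=1 G2=1(const) G3=G0&G4=1&1=1 G4=G2=1 -> 11111
Step 3: G0=(1+1>=1)=1 G1=(1+1>=1)=1 G2=1(const) G3=G0&G4=1&1=1 G4=G2=1 -> 11111
Fixed point reached at step 2: 11111

Answer: fixed 11111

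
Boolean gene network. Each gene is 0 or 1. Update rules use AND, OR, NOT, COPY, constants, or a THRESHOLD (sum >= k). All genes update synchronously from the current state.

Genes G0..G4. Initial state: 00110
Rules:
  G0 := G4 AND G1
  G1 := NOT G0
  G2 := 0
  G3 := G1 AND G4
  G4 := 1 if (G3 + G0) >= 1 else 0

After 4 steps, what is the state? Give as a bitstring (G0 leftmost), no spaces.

Step 1: G0=G4&G1=0&0=0 G1=NOT G0=NOT 0=1 G2=0(const) G3=G1&G4=0&0=0 G4=(1+0>=1)=1 -> 01001
Step 2: G0=G4&G1=1&1=1 G1=NOT G0=NOT 0=1 G2=0(const) G3=G1&G4=1&1=1 G4=(0+0>=1)=0 -> 11010
Step 3: G0=G4&G1=0&1=0 G1=NOT G0=NOT 1=0 G2=0(const) G3=G1&G4=1&0=0 G4=(1+1>=1)=1 -> 00001
Step 4: G0=G4&G1=1&0=0 G1=NOT G0=NOT 0=1 G2=0(const) G3=G1&G4=0&1=0 G4=(0+0>=1)=0 -> 01000

01000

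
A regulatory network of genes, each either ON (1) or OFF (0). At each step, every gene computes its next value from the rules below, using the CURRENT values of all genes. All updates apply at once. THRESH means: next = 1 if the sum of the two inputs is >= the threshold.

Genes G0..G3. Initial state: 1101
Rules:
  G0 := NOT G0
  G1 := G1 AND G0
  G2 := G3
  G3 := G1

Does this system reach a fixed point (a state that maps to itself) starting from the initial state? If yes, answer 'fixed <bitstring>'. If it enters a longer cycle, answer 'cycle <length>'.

Step 0: 1101
Step 1: G0=NOT G0=NOT 1=0 G1=G1&G0=1&1=1 G2=G3=1 G3=G1=1 -> 0111
Step 2: G0=NOT G0=NOT 0=1 G1=G1&G0=1&0=0 G2=G3=1 G3=G1=1 -> 1011
Step 3: G0=NOT G0=NOT 1=0 G1=G1&G0=0&1=0 G2=G3=1 G3=G1=0 -> 0010
Step 4: G0=NOT G0=NOT 0=1 G1=G1&G0=0&0=0 G2=G3=0 G3=G1=0 -> 1000
Step 5: G0=NOT G0=NOT 1=0 G1=G1&G0=0&1=0 G2=G3=0 G3=G1=0 -> 0000
Step 6: G0=NOT G0=NOT 0=1 G1=G1&G0=0&0=0 G2=G3=0 G3=G1=0 -> 1000
Cycle of length 2 starting at step 4 -> no fixed point

Answer: cycle 2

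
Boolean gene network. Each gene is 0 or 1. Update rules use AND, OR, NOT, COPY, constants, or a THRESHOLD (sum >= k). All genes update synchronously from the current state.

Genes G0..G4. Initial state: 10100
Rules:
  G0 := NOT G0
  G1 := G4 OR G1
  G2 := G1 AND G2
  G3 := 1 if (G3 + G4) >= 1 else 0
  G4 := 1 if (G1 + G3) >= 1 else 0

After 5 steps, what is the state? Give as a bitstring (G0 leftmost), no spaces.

Step 1: G0=NOT G0=NOT 1=0 G1=G4|G1=0|0=0 G2=G1&G2=0&1=0 G3=(0+0>=1)=0 G4=(0+0>=1)=0 -> 00000
Step 2: G0=NOT G0=NOT 0=1 G1=G4|G1=0|0=0 G2=G1&G2=0&0=0 G3=(0+0>=1)=0 G4=(0+0>=1)=0 -> 10000
Step 3: G0=NOT G0=NOT 1=0 G1=G4|G1=0|0=0 G2=G1&G2=0&0=0 G3=(0+0>=1)=0 G4=(0+0>=1)=0 -> 00000
Step 4: G0=NOT G0=NOT 0=1 G1=G4|G1=0|0=0 G2=G1&G2=0&0=0 G3=(0+0>=1)=0 G4=(0+0>=1)=0 -> 10000
Step 5: G0=NOT G0=NOT 1=0 G1=G4|G1=0|0=0 G2=G1&G2=0&0=0 G3=(0+0>=1)=0 G4=(0+0>=1)=0 -> 00000

00000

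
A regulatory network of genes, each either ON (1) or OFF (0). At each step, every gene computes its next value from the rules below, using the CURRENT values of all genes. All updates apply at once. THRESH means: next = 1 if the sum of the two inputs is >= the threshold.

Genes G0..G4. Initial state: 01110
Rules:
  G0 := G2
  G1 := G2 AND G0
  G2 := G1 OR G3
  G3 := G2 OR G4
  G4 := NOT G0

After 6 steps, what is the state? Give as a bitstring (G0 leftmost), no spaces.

Step 1: G0=G2=1 G1=G2&G0=1&0=0 G2=G1|G3=1|1=1 G3=G2|G4=1|0=1 G4=NOT G0=NOT 0=1 -> 10111
Step 2: G0=G2=1 G1=G2&G0=1&1=1 G2=G1|G3=0|1=1 G3=G2|G4=1|1=1 G4=NOT G0=NOT 1=0 -> 11110
Step 3: G0=G2=1 G1=G2&G0=1&1=1 G2=G1|G3=1|1=1 G3=G2|G4=1|0=1 G4=NOT G0=NOT 1=0 -> 11110
Step 4: G0=G2=1 G1=G2&G0=1&1=1 G2=G1|G3=1|1=1 G3=G2|G4=1|0=1 G4=NOT G0=NOT 1=0 -> 11110
Step 5: G0=G2=1 G1=G2&G0=1&1=1 G2=G1|G3=1|1=1 G3=G2|G4=1|0=1 G4=NOT G0=NOT 1=0 -> 11110
Step 6: G0=G2=1 G1=G2&G0=1&1=1 G2=G1|G3=1|1=1 G3=G2|G4=1|0=1 G4=NOT G0=NOT 1=0 -> 11110

11110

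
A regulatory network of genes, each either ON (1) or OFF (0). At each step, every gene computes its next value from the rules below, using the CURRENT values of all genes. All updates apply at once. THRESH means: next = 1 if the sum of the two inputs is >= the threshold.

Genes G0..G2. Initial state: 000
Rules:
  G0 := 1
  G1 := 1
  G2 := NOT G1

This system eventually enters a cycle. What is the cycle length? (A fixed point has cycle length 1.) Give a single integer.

Step 0: 000
Step 1: G0=1(const) G1=1(const) G2=NOT G1=NOT 0=1 -> 111
Step 2: G0=1(const) G1=1(const) G2=NOT G1=NOT 1=0 -> 110
Step 3: G0=1(const) G1=1(const) G2=NOT G1=NOT 1=0 -> 110
State from step 3 equals state from step 2 -> cycle length 1

Answer: 1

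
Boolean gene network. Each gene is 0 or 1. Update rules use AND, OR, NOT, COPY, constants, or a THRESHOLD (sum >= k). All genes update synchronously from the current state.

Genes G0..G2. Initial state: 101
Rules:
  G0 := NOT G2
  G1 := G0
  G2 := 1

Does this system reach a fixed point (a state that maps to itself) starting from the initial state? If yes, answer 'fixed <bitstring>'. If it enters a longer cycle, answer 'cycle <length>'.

Step 0: 101
Step 1: G0=NOT G2=NOT 1=0 G1=G0=1 G2=1(const) -> 011
Step 2: G0=NOT G2=NOT 1=0 G1=G0=0 G2=1(const) -> 001
Step 3: G0=NOT G2=NOT 1=0 G1=G0=0 G2=1(const) -> 001
Fixed point reached at step 2: 001

Answer: fixed 001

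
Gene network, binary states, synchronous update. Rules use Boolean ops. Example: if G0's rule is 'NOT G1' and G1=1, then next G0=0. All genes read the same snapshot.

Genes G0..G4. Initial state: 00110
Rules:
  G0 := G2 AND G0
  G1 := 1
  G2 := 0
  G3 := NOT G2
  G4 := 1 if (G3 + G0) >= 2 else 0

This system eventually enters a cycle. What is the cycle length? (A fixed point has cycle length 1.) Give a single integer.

Answer: 1

Derivation:
Step 0: 00110
Step 1: G0=G2&G0=1&0=0 G1=1(const) G2=0(const) G3=NOT G2=NOT 1=0 G4=(1+0>=2)=0 -> 01000
Step 2: G0=G2&G0=0&0=0 G1=1(const) G2=0(const) G3=NOT G2=NOT 0=1 G4=(0+0>=2)=0 -> 01010
Step 3: G0=G2&G0=0&0=0 G1=1(const) G2=0(const) G3=NOT G2=NOT 0=1 G4=(1+0>=2)=0 -> 01010
State from step 3 equals state from step 2 -> cycle length 1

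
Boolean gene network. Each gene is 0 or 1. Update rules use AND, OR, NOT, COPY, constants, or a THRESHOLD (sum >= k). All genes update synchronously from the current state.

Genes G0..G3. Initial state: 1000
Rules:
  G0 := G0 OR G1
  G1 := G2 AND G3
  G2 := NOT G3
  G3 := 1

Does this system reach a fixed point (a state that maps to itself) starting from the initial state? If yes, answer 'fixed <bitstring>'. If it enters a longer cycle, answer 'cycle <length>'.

Step 0: 1000
Step 1: G0=G0|G1=1|0=1 G1=G2&G3=0&0=0 G2=NOT G3=NOT 0=1 G3=1(const) -> 1011
Step 2: G0=G0|G1=1|0=1 G1=G2&G3=1&1=1 G2=NOT G3=NOT 1=0 G3=1(const) -> 1101
Step 3: G0=G0|G1=1|1=1 G1=G2&G3=0&1=0 G2=NOT G3=NOT 1=0 G3=1(const) -> 1001
Step 4: G0=G0|G1=1|0=1 G1=G2&G3=0&1=0 G2=NOT G3=NOT 1=0 G3=1(const) -> 1001
Fixed point reached at step 3: 1001

Answer: fixed 1001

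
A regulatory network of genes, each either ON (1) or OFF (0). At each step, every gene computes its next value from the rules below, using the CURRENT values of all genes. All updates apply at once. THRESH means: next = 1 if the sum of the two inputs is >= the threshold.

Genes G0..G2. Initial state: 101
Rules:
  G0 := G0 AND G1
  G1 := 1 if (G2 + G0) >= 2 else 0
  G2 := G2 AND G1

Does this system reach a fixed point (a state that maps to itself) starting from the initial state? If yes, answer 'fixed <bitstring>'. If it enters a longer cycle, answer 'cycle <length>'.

Step 0: 101
Step 1: G0=G0&G1=1&0=0 G1=(1+1>=2)=1 G2=G2&G1=1&0=0 -> 010
Step 2: G0=G0&G1=0&1=0 G1=(0+0>=2)=0 G2=G2&G1=0&1=0 -> 000
Step 3: G0=G0&G1=0&0=0 G1=(0+0>=2)=0 G2=G2&G1=0&0=0 -> 000
Fixed point reached at step 2: 000

Answer: fixed 000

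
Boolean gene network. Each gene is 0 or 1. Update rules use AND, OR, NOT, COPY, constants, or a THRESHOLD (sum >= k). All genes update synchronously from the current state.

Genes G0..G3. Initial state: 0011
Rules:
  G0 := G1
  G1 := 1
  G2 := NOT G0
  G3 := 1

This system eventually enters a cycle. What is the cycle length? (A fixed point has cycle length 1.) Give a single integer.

Step 0: 0011
Step 1: G0=G1=0 G1=1(const) G2=NOT G0=NOT 0=1 G3=1(const) -> 0111
Step 2: G0=G1=1 G1=1(const) G2=NOT G0=NOT 0=1 G3=1(const) -> 1111
Step 3: G0=G1=1 G1=1(const) G2=NOT G0=NOT 1=0 G3=1(const) -> 1101
Step 4: G0=G1=1 G1=1(const) G2=NOT G0=NOT 1=0 G3=1(const) -> 1101
State from step 4 equals state from step 3 -> cycle length 1

Answer: 1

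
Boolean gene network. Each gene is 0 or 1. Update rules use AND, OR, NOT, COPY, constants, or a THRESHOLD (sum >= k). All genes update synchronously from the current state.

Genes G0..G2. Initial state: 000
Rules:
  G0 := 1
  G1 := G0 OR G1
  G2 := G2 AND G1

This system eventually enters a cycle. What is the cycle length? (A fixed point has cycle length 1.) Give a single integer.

Step 0: 000
Step 1: G0=1(const) G1=G0|G1=0|0=0 G2=G2&G1=0&0=0 -> 100
Step 2: G0=1(const) G1=G0|G1=1|0=1 G2=G2&G1=0&0=0 -> 110
Step 3: G0=1(const) G1=G0|G1=1|1=1 G2=G2&G1=0&1=0 -> 110
State from step 3 equals state from step 2 -> cycle length 1

Answer: 1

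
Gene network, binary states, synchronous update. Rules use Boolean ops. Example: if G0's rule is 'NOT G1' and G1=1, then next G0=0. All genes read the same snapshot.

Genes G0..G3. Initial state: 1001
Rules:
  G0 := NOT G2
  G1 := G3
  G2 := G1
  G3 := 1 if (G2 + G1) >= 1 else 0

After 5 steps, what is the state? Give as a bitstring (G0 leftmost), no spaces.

Step 1: G0=NOT G2=NOT 0=1 G1=G3=1 G2=G1=0 G3=(0+0>=1)=0 -> 1100
Step 2: G0=NOT G2=NOT 0=1 G1=G3=0 G2=G1=1 G3=(0+1>=1)=1 -> 1011
Step 3: G0=NOT G2=NOT 1=0 G1=G3=1 G2=G1=0 G3=(1+0>=1)=1 -> 0101
Step 4: G0=NOT G2=NOT 0=1 G1=G3=1 G2=G1=1 G3=(0+1>=1)=1 -> 1111
Step 5: G0=NOT G2=NOT 1=0 G1=G3=1 G2=G1=1 G3=(1+1>=1)=1 -> 0111

0111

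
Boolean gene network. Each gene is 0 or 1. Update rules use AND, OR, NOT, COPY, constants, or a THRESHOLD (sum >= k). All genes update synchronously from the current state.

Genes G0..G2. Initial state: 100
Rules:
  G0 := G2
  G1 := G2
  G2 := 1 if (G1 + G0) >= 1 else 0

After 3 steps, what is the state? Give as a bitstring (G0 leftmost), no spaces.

Step 1: G0=G2=0 G1=G2=0 G2=(0+1>=1)=1 -> 001
Step 2: G0=G2=1 G1=G2=1 G2=(0+0>=1)=0 -> 110
Step 3: G0=G2=0 G1=G2=0 G2=(1+1>=1)=1 -> 001

001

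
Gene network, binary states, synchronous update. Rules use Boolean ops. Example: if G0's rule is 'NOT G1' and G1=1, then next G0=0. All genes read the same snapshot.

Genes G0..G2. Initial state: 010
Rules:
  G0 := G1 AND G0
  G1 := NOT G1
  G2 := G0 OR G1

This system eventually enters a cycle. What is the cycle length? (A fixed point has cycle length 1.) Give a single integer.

Answer: 2

Derivation:
Step 0: 010
Step 1: G0=G1&G0=1&0=0 G1=NOT G1=NOT 1=0 G2=G0|G1=0|1=1 -> 001
Step 2: G0=G1&G0=0&0=0 G1=NOT G1=NOT 0=1 G2=G0|G1=0|0=0 -> 010
State from step 2 equals state from step 0 -> cycle length 2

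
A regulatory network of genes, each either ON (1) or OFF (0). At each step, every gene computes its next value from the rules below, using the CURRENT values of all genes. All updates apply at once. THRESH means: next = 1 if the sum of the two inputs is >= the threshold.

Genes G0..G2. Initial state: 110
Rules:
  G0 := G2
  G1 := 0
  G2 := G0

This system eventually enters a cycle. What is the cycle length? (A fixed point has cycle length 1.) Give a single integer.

Step 0: 110
Step 1: G0=G2=0 G1=0(const) G2=G0=1 -> 001
Step 2: G0=G2=1 G1=0(const) G2=G0=0 -> 100
Step 3: G0=G2=0 G1=0(const) G2=G0=1 -> 001
State from step 3 equals state from step 1 -> cycle length 2

Answer: 2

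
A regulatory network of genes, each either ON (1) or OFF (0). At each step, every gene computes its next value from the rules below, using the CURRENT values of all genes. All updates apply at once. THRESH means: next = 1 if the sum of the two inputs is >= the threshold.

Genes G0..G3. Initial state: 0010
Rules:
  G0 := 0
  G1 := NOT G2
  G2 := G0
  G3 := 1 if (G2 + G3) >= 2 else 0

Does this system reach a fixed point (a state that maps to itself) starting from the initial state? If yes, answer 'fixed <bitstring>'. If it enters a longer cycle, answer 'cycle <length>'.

Answer: fixed 0100

Derivation:
Step 0: 0010
Step 1: G0=0(const) G1=NOT G2=NOT 1=0 G2=G0=0 G3=(1+0>=2)=0 -> 0000
Step 2: G0=0(const) G1=NOT G2=NOT 0=1 G2=G0=0 G3=(0+0>=2)=0 -> 0100
Step 3: G0=0(const) G1=NOT G2=NOT 0=1 G2=G0=0 G3=(0+0>=2)=0 -> 0100
Fixed point reached at step 2: 0100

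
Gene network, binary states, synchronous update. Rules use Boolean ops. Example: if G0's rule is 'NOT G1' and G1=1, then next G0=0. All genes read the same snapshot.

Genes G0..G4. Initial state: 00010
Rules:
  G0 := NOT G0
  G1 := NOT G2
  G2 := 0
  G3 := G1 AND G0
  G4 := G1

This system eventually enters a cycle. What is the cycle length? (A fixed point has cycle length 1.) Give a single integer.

Answer: 2

Derivation:
Step 0: 00010
Step 1: G0=NOT G0=NOT 0=1 G1=NOT G2=NOT 0=1 G2=0(const) G3=G1&G0=0&0=0 G4=G1=0 -> 11000
Step 2: G0=NOT G0=NOT 1=0 G1=NOT G2=NOT 0=1 G2=0(const) G3=G1&G0=1&1=1 G4=G1=1 -> 01011
Step 3: G0=NOT G0=NOT 0=1 G1=NOT G2=NOT 0=1 G2=0(const) G3=G1&G0=1&0=0 G4=G1=1 -> 11001
Step 4: G0=NOT G0=NOT 1=0 G1=NOT G2=NOT 0=1 G2=0(const) G3=G1&G0=1&1=1 G4=G1=1 -> 01011
State from step 4 equals state from step 2 -> cycle length 2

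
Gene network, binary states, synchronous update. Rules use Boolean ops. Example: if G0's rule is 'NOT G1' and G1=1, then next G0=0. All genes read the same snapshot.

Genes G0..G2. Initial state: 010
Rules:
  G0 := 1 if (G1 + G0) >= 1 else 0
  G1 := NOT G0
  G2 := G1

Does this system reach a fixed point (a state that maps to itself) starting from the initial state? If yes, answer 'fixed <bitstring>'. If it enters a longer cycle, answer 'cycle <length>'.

Answer: fixed 100

Derivation:
Step 0: 010
Step 1: G0=(1+0>=1)=1 G1=NOT G0=NOT 0=1 G2=G1=1 -> 111
Step 2: G0=(1+1>=1)=1 G1=NOT G0=NOT 1=0 G2=G1=1 -> 101
Step 3: G0=(0+1>=1)=1 G1=NOT G0=NOT 1=0 G2=G1=0 -> 100
Step 4: G0=(0+1>=1)=1 G1=NOT G0=NOT 1=0 G2=G1=0 -> 100
Fixed point reached at step 3: 100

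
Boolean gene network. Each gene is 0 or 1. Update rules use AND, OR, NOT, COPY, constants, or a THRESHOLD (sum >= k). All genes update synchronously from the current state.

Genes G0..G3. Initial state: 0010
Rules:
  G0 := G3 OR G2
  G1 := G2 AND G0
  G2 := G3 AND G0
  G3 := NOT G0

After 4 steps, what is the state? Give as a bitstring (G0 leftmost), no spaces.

Step 1: G0=G3|G2=0|1=1 G1=G2&G0=1&0=0 G2=G3&G0=0&0=0 G3=NOT G0=NOT 0=1 -> 1001
Step 2: G0=G3|G2=1|0=1 G1=G2&G0=0&1=0 G2=G3&G0=1&1=1 G3=NOT G0=NOT 1=0 -> 1010
Step 3: G0=G3|G2=0|1=1 G1=G2&G0=1&1=1 G2=G3&G0=0&1=0 G3=NOT G0=NOT 1=0 -> 1100
Step 4: G0=G3|G2=0|0=0 G1=G2&G0=0&1=0 G2=G3&G0=0&1=0 G3=NOT G0=NOT 1=0 -> 0000

0000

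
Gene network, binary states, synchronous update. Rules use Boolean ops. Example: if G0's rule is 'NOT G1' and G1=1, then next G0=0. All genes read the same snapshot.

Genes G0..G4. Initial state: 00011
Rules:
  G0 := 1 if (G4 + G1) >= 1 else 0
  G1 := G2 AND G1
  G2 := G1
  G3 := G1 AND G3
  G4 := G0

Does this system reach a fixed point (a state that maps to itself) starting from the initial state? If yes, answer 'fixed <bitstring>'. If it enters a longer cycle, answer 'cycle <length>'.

Answer: cycle 2

Derivation:
Step 0: 00011
Step 1: G0=(1+0>=1)=1 G1=G2&G1=0&0=0 G2=G1=0 G3=G1&G3=0&1=0 G4=G0=0 -> 10000
Step 2: G0=(0+0>=1)=0 G1=G2&G1=0&0=0 G2=G1=0 G3=G1&G3=0&0=0 G4=G0=1 -> 00001
Step 3: G0=(1+0>=1)=1 G1=G2&G1=0&0=0 G2=G1=0 G3=G1&G3=0&0=0 G4=G0=0 -> 10000
Cycle of length 2 starting at step 1 -> no fixed point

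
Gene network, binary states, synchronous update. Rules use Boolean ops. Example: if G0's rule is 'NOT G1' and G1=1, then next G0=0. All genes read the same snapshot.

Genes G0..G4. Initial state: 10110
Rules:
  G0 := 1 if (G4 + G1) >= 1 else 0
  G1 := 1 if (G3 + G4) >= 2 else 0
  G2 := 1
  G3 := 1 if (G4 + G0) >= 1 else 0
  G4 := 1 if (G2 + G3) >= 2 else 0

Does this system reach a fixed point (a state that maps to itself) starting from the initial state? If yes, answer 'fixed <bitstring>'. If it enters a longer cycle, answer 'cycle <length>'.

Answer: fixed 11111

Derivation:
Step 0: 10110
Step 1: G0=(0+0>=1)=0 G1=(1+0>=2)=0 G2=1(const) G3=(0+1>=1)=1 G4=(1+1>=2)=1 -> 00111
Step 2: G0=(1+0>=1)=1 G1=(1+1>=2)=1 G2=1(const) G3=(1+0>=1)=1 G4=(1+1>=2)=1 -> 11111
Step 3: G0=(1+1>=1)=1 G1=(1+1>=2)=1 G2=1(const) G3=(1+1>=1)=1 G4=(1+1>=2)=1 -> 11111
Fixed point reached at step 2: 11111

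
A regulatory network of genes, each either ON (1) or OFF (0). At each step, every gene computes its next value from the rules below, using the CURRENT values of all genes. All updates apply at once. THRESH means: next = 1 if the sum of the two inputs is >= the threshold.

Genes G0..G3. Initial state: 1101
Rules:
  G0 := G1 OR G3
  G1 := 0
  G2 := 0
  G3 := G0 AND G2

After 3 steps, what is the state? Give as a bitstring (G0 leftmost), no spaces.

Step 1: G0=G1|G3=1|1=1 G1=0(const) G2=0(const) G3=G0&G2=1&0=0 -> 1000
Step 2: G0=G1|G3=0|0=0 G1=0(const) G2=0(const) G3=G0&G2=1&0=0 -> 0000
Step 3: G0=G1|G3=0|0=0 G1=0(const) G2=0(const) G3=G0&G2=0&0=0 -> 0000

0000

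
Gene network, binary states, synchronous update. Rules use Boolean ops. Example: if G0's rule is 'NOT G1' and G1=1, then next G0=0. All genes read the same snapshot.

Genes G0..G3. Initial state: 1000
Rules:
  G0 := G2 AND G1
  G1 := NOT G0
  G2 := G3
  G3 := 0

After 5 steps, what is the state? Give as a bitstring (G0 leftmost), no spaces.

Step 1: G0=G2&G1=0&0=0 G1=NOT G0=NOT 1=0 G2=G3=0 G3=0(const) -> 0000
Step 2: G0=G2&G1=0&0=0 G1=NOT G0=NOT 0=1 G2=G3=0 G3=0(const) -> 0100
Step 3: G0=G2&G1=0&1=0 G1=NOT G0=NOT 0=1 G2=G3=0 G3=0(const) -> 0100
Step 4: G0=G2&G1=0&1=0 G1=NOT G0=NOT 0=1 G2=G3=0 G3=0(const) -> 0100
Step 5: G0=G2&G1=0&1=0 G1=NOT G0=NOT 0=1 G2=G3=0 G3=0(const) -> 0100

0100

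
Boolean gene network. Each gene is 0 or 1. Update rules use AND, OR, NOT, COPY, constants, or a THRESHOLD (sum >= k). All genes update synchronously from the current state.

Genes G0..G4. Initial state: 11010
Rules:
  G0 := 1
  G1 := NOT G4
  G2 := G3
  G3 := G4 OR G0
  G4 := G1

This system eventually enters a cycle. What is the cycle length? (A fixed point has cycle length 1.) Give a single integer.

Step 0: 11010
Step 1: G0=1(const) G1=NOT G4=NOT 0=1 G2=G3=1 G3=G4|G0=0|1=1 G4=G1=1 -> 11111
Step 2: G0=1(const) G1=NOT G4=NOT 1=0 G2=G3=1 G3=G4|G0=1|1=1 G4=G1=1 -> 10111
Step 3: G0=1(const) G1=NOT G4=NOT 1=0 G2=G3=1 G3=G4|G0=1|1=1 G4=G1=0 -> 10110
Step 4: G0=1(const) G1=NOT G4=NOT 0=1 G2=G3=1 G3=G4|G0=0|1=1 G4=G1=0 -> 11110
Step 5: G0=1(const) G1=NOT G4=NOT 0=1 G2=G3=1 G3=G4|G0=0|1=1 G4=G1=1 -> 11111
State from step 5 equals state from step 1 -> cycle length 4

Answer: 4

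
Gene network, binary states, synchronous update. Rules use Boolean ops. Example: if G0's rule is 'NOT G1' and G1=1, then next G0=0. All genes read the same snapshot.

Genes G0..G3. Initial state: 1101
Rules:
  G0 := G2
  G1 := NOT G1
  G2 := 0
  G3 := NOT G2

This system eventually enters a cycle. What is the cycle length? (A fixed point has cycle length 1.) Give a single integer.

Answer: 2

Derivation:
Step 0: 1101
Step 1: G0=G2=0 G1=NOT G1=NOT 1=0 G2=0(const) G3=NOT G2=NOT 0=1 -> 0001
Step 2: G0=G2=0 G1=NOT G1=NOT 0=1 G2=0(const) G3=NOT G2=NOT 0=1 -> 0101
Step 3: G0=G2=0 G1=NOT G1=NOT 1=0 G2=0(const) G3=NOT G2=NOT 0=1 -> 0001
State from step 3 equals state from step 1 -> cycle length 2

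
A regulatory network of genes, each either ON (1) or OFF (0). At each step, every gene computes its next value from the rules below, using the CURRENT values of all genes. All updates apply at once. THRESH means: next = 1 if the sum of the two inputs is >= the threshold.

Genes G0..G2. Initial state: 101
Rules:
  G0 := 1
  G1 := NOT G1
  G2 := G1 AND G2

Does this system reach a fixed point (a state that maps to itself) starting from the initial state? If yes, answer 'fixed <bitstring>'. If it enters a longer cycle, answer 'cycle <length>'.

Answer: cycle 2

Derivation:
Step 0: 101
Step 1: G0=1(const) G1=NOT G1=NOT 0=1 G2=G1&G2=0&1=0 -> 110
Step 2: G0=1(const) G1=NOT G1=NOT 1=0 G2=G1&G2=1&0=0 -> 100
Step 3: G0=1(const) G1=NOT G1=NOT 0=1 G2=G1&G2=0&0=0 -> 110
Cycle of length 2 starting at step 1 -> no fixed point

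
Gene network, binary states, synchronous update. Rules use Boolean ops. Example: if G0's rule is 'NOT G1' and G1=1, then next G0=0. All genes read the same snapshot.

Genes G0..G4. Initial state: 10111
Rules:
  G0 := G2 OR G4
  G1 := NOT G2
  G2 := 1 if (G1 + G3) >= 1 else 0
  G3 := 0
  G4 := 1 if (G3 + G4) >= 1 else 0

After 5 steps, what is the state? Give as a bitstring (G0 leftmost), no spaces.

Step 1: G0=G2|G4=1|1=1 G1=NOT G2=NOT 1=0 G2=(0+1>=1)=1 G3=0(const) G4=(1+1>=1)=1 -> 10101
Step 2: G0=G2|G4=1|1=1 G1=NOT G2=NOT 1=0 G2=(0+0>=1)=0 G3=0(const) G4=(0+1>=1)=1 -> 10001
Step 3: G0=G2|G4=0|1=1 G1=NOT G2=NOT 0=1 G2=(0+0>=1)=0 G3=0(const) G4=(0+1>=1)=1 -> 11001
Step 4: G0=G2|G4=0|1=1 G1=NOT G2=NOT 0=1 G2=(1+0>=1)=1 G3=0(const) G4=(0+1>=1)=1 -> 11101
Step 5: G0=G2|G4=1|1=1 G1=NOT G2=NOT 1=0 G2=(1+0>=1)=1 G3=0(const) G4=(0+1>=1)=1 -> 10101

10101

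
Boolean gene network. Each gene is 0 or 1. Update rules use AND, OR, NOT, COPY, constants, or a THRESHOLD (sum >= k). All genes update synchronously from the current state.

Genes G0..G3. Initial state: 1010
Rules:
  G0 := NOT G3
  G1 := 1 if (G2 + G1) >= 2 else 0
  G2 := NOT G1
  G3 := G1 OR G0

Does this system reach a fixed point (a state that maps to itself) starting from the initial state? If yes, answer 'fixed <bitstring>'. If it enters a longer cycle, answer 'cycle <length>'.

Answer: cycle 4

Derivation:
Step 0: 1010
Step 1: G0=NOT G3=NOT 0=1 G1=(1+0>=2)=0 G2=NOT G1=NOT 0=1 G3=G1|G0=0|1=1 -> 1011
Step 2: G0=NOT G3=NOT 1=0 G1=(1+0>=2)=0 G2=NOT G1=NOT 0=1 G3=G1|G0=0|1=1 -> 0011
Step 3: G0=NOT G3=NOT 1=0 G1=(1+0>=2)=0 G2=NOT G1=NOT 0=1 G3=G1|G0=0|0=0 -> 0010
Step 4: G0=NOT G3=NOT 0=1 G1=(1+0>=2)=0 G2=NOT G1=NOT 0=1 G3=G1|G0=0|0=0 -> 1010
Cycle of length 4 starting at step 0 -> no fixed point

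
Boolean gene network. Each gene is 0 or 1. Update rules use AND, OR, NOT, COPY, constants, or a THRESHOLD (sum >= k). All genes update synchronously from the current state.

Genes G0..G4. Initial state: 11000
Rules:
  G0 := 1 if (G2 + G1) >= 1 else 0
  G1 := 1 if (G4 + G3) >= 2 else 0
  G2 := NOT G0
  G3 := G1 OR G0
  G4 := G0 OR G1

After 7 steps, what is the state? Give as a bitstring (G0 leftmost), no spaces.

Step 1: G0=(0+1>=1)=1 G1=(0+0>=2)=0 G2=NOT G0=NOT 1=0 G3=G1|G0=1|1=1 G4=G0|G1=1|1=1 -> 10011
Step 2: G0=(0+0>=1)=0 G1=(1+1>=2)=1 G2=NOT G0=NOT 1=0 G3=G1|G0=0|1=1 G4=G0|G1=1|0=1 -> 01011
Step 3: G0=(0+1>=1)=1 G1=(1+1>=2)=1 G2=NOT G0=NOT 0=1 G3=G1|G0=1|0=1 G4=G0|G1=0|1=1 -> 11111
Step 4: G0=(1+1>=1)=1 G1=(1+1>=2)=1 G2=NOT G0=NOT 1=0 G3=G1|G0=1|1=1 G4=G0|G1=1|1=1 -> 11011
Step 5: G0=(0+1>=1)=1 G1=(1+1>=2)=1 G2=NOT G0=NOT 1=0 G3=G1|G0=1|1=1 G4=G0|G1=1|1=1 -> 11011
Step 6: G0=(0+1>=1)=1 G1=(1+1>=2)=1 G2=NOT G0=NOT 1=0 G3=G1|G0=1|1=1 G4=G0|G1=1|1=1 -> 11011
Step 7: G0=(0+1>=1)=1 G1=(1+1>=2)=1 G2=NOT G0=NOT 1=0 G3=G1|G0=1|1=1 G4=G0|G1=1|1=1 -> 11011

11011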